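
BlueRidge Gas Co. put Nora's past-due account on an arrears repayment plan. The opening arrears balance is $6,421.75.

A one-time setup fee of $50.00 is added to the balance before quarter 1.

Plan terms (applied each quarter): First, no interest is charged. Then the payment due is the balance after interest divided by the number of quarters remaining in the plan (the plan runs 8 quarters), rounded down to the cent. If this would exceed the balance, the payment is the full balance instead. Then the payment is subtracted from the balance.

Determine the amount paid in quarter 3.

Quarter 1: opening $6,471.75; payment $808.96; balance $5,662.79
Quarter 2: opening $5,662.79; payment $808.97; balance $4,853.82
Quarter 3: opening $4,853.82; payment $808.97; balance $4,044.85

$808.97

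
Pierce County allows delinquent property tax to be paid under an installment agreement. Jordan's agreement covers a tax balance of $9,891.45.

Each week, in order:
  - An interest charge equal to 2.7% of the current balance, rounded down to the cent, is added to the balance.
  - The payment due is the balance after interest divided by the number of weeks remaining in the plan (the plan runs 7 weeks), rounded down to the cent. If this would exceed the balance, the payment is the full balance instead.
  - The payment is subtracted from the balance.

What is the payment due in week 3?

$1,530.64

Week 1: opening $9,891.45; interest $267.06 → $10,158.51; payment $1,451.21; balance $8,707.30
Week 2: opening $8,707.30; interest $235.09 → $8,942.39; payment $1,490.39; balance $7,452.00
Week 3: opening $7,452.00; interest $201.20 → $7,653.20; payment $1,530.64; balance $6,122.56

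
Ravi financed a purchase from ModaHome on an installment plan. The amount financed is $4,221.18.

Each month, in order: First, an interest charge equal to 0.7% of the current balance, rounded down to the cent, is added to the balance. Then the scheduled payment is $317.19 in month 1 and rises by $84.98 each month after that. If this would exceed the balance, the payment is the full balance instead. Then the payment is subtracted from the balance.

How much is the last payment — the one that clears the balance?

$361.83

# | Opening | Interest | Payment | End bal
1 | $4,221.18 | $29.54 | $317.19 | $3,933.53
2 | $3,933.53 | $27.53 | $402.17 | $3,558.89
3 | $3,558.89 | $24.91 | $487.15 | $3,096.65
4 | $3,096.65 | $21.67 | $572.13 | $2,546.19
5 | $2,546.19 | $17.82 | $657.11 | $1,906.90
6 | $1,906.90 | $13.34 | $742.09 | $1,178.15
7 | $1,178.15 | $8.24 | $827.07 | $359.32
8 | $359.32 | $2.51 | $361.83 | $0.00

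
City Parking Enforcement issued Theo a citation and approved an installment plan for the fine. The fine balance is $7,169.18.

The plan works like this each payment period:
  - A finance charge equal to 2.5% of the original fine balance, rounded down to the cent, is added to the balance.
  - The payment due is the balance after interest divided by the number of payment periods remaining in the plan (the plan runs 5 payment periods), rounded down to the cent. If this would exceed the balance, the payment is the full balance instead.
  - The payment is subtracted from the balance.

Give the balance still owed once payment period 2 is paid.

$4,543.46

# | Opening | Interest | Payment | End bal
1 | $7,169.18 | $179.22 | $1,469.68 | $5,878.72
2 | $5,878.72 | $179.22 | $1,514.48 | $4,543.46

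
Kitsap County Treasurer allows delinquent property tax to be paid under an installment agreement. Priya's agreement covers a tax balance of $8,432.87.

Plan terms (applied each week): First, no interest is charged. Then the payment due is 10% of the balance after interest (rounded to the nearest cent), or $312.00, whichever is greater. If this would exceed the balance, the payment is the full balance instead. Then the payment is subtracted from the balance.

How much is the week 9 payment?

$363.01

# | Opening | Payment | End bal
1 | $8,432.87 | $843.29 | $7,589.58
2 | $7,589.58 | $758.96 | $6,830.62
3 | $6,830.62 | $683.06 | $6,147.56
4 | $6,147.56 | $614.76 | $5,532.80
5 | $5,532.80 | $553.28 | $4,979.52
6 | $4,979.52 | $497.95 | $4,481.57
7 | $4,481.57 | $448.16 | $4,033.41
8 | $4,033.41 | $403.34 | $3,630.07
9 | $3,630.07 | $363.01 | $3,267.06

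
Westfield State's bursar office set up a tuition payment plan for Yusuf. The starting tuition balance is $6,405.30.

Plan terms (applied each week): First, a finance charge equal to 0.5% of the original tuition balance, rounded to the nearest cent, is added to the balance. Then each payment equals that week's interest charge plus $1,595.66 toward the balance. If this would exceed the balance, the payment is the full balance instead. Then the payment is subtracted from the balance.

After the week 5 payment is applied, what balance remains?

Week 1: opening $6,405.30; interest $32.03 → $6,437.33; payment $1,627.69; balance $4,809.64
Week 2: opening $4,809.64; interest $32.03 → $4,841.67; payment $1,627.69; balance $3,213.98
Week 3: opening $3,213.98; interest $32.03 → $3,246.01; payment $1,627.69; balance $1,618.32
Week 4: opening $1,618.32; interest $32.03 → $1,650.35; payment $1,627.69; balance $22.66
Week 5: opening $22.66; interest $32.03 → $54.69; payment $54.69; balance $0.00

$0.00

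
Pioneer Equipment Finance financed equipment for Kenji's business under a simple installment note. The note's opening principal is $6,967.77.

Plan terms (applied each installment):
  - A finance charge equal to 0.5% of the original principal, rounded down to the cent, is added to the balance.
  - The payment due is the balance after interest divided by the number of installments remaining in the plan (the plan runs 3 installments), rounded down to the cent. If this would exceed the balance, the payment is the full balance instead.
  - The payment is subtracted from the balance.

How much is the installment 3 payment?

$2,386.45

# | Opening | Interest | Payment | End bal
1 | $6,967.77 | $34.83 | $2,334.20 | $4,668.40
2 | $4,668.40 | $34.83 | $2,351.61 | $2,351.62
3 | $2,351.62 | $34.83 | $2,386.45 | $0.00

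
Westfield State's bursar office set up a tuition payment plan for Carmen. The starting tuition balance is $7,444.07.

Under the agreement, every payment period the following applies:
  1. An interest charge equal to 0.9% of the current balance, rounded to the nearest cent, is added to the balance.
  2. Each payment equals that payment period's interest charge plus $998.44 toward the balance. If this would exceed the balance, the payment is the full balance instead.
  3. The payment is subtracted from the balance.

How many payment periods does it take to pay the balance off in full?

8

# | Opening | Interest | Payment | End bal
1 | $7,444.07 | $67.00 | $1,065.44 | $6,445.63
2 | $6,445.63 | $58.01 | $1,056.45 | $5,447.19
3 | $5,447.19 | $49.02 | $1,047.46 | $4,448.75
4 | $4,448.75 | $40.04 | $1,038.48 | $3,450.31
5 | $3,450.31 | $31.05 | $1,029.49 | $2,451.87
6 | $2,451.87 | $22.07 | $1,020.51 | $1,453.43
7 | $1,453.43 | $13.08 | $1,011.52 | $454.99
8 | $454.99 | $4.09 | $459.08 | $0.00
Balance reaches $0.00 in payment period 8.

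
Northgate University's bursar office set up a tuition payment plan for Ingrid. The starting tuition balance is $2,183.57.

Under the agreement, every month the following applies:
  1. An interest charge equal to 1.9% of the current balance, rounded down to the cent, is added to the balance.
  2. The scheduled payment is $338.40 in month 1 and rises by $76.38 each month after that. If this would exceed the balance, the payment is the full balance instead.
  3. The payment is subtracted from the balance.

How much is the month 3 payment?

$491.16

Month 1: opening $2,183.57; interest $41.48 → $2,225.05; payment $338.40; balance $1,886.65
Month 2: opening $1,886.65; interest $35.84 → $1,922.49; payment $414.78; balance $1,507.71
Month 3: opening $1,507.71; interest $28.64 → $1,536.35; payment $491.16; balance $1,045.19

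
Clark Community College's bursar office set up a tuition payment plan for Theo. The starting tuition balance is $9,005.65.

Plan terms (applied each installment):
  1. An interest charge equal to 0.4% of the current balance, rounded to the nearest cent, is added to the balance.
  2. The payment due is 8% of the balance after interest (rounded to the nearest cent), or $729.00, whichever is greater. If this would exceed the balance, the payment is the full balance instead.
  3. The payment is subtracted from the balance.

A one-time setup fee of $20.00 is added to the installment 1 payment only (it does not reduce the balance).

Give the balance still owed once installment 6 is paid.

Installment 1: opening $9,005.65; interest $36.02 → $9,041.67; payment $729.00 (+ $20.00 fee); balance $8,312.67
Installment 2: opening $8,312.67; interest $33.25 → $8,345.92; payment $729.00; balance $7,616.92
Installment 3: opening $7,616.92; interest $30.47 → $7,647.39; payment $729.00; balance $6,918.39
Installment 4: opening $6,918.39; interest $27.67 → $6,946.06; payment $729.00; balance $6,217.06
Installment 5: opening $6,217.06; interest $24.87 → $6,241.93; payment $729.00; balance $5,512.93
Installment 6: opening $5,512.93; interest $22.05 → $5,534.98; payment $729.00; balance $4,805.98

$4,805.98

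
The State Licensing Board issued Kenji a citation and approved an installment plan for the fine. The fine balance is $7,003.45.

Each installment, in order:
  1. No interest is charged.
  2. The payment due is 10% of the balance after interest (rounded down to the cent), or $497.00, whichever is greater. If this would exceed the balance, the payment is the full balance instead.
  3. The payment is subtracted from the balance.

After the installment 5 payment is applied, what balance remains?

Installment 1: opening $7,003.45; payment $700.34; balance $6,303.11
Installment 2: opening $6,303.11; payment $630.31; balance $5,672.80
Installment 3: opening $5,672.80; payment $567.28; balance $5,105.52
Installment 4: opening $5,105.52; payment $510.55; balance $4,594.97
Installment 5: opening $4,594.97; payment $497.00; balance $4,097.97

$4,097.97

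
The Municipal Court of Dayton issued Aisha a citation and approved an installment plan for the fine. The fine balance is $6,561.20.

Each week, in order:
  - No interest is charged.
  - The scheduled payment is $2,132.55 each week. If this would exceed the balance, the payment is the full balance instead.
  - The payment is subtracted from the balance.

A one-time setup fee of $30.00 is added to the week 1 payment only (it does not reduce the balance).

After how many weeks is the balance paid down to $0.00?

Week 1: opening $6,561.20; payment $2,132.55 (+ $30.00 fee); balance $4,428.65
Week 2: opening $4,428.65; payment $2,132.55; balance $2,296.10
Week 3: opening $2,296.10; payment $2,132.55; balance $163.55
Week 4: opening $163.55; payment $163.55; balance $0.00
Balance reaches $0.00 in week 4.

4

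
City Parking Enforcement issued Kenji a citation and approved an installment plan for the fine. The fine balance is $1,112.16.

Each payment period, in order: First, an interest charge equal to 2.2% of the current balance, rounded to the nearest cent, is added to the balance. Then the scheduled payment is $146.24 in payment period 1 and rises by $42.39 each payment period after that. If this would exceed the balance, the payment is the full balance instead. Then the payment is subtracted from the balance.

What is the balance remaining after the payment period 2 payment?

$823.55

Payment period 1: opening $1,112.16; interest $24.47 → $1,136.63; payment $146.24; balance $990.39
Payment period 2: opening $990.39; interest $21.79 → $1,012.18; payment $188.63; balance $823.55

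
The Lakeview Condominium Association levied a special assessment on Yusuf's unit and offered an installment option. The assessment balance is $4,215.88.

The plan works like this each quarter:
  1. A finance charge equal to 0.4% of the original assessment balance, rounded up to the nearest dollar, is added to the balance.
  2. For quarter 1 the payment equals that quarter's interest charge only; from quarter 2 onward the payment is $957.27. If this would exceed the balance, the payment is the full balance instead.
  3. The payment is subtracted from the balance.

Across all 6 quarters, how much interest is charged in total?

Quarter 1: opening $4,215.88; interest $17.00 → $4,232.88; payment $17.00; balance $4,215.88
Quarter 2: opening $4,215.88; interest $17.00 → $4,232.88; payment $957.27; balance $3,275.61
Quarter 3: opening $3,275.61; interest $17.00 → $3,292.61; payment $957.27; balance $2,335.34
Quarter 4: opening $2,335.34; interest $17.00 → $2,352.34; payment $957.27; balance $1,395.07
Quarter 5: opening $1,395.07; interest $17.00 → $1,412.07; payment $957.27; balance $454.80
Quarter 6: opening $454.80; interest $17.00 → $471.80; payment $471.80; balance $0.00
Total interest: $17.00 + $17.00 + $17.00 + $17.00 + $17.00 + $17.00 = $102.00

$102.00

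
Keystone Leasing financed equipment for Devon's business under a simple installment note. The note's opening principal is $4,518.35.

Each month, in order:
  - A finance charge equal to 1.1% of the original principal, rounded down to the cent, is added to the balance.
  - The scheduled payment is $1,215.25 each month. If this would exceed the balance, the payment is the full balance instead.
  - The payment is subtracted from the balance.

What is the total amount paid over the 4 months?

$4,717.15

Month 1: $4,518.35 +$49.70 interest = $4,568.05; pay $1,215.25 → $3,352.80
Month 2: $3,352.80 +$49.70 interest = $3,402.50; pay $1,215.25 → $2,187.25
Month 3: $2,187.25 +$49.70 interest = $2,236.95; pay $1,215.25 → $1,021.70
Month 4: $1,021.70 +$49.70 interest = $1,071.40; pay $1,071.40 → $0.00
Total paid: $4,717.15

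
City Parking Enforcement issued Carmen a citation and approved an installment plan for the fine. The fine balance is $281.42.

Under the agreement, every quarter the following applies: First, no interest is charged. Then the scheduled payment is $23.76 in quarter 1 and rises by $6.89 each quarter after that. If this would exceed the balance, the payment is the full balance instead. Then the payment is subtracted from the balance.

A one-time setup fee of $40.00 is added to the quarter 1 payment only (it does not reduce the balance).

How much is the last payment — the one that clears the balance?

$35.51

Quarter 1: $281.42 − $23.76 (+ $40.00 fee) → $257.66
Quarter 2: $257.66 − $30.65 → $227.01
Quarter 3: $227.01 − $37.54 → $189.47
Quarter 4: $189.47 − $44.43 → $145.04
Quarter 5: $145.04 − $51.32 → $93.72
Quarter 6: $93.72 − $58.21 → $35.51
Quarter 7: $35.51 − $35.51 → $0.00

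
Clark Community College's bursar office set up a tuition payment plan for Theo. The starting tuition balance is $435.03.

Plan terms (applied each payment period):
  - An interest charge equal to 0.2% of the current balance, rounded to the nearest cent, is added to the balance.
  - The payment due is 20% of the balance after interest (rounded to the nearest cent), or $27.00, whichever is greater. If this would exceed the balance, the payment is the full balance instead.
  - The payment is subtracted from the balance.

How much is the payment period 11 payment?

$8.04

Payment period 1: $435.03 +$0.87 interest = $435.90; pay $87.18 → $348.72
Payment period 2: $348.72 +$0.70 interest = $349.42; pay $69.88 → $279.54
Payment period 3: $279.54 +$0.56 interest = $280.10; pay $56.02 → $224.08
Payment period 4: $224.08 +$0.45 interest = $224.53; pay $44.91 → $179.62
Payment period 5: $179.62 +$0.36 interest = $179.98; pay $36.00 → $143.98
Payment period 6: $143.98 +$0.29 interest = $144.27; pay $28.85 → $115.42
Payment period 7: $115.42 +$0.23 interest = $115.65; pay $27.00 → $88.65
Payment period 8: $88.65 +$0.18 interest = $88.83; pay $27.00 → $61.83
Payment period 9: $61.83 +$0.12 interest = $61.95; pay $27.00 → $34.95
Payment period 10: $34.95 +$0.07 interest = $35.02; pay $27.00 → $8.02
Payment period 11: $8.02 +$0.02 interest = $8.04; pay $8.04 → $0.00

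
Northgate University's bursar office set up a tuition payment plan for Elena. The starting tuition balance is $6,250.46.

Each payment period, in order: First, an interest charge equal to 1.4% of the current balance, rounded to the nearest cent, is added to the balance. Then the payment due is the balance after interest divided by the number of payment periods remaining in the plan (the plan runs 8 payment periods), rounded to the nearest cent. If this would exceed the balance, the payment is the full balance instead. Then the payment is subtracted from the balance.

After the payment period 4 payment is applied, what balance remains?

$3,303.95

Payment period 1: $6,250.46 +$87.51 interest = $6,337.97; pay $792.25 → $5,545.72
Payment period 2: $5,545.72 +$77.64 interest = $5,623.36; pay $803.34 → $4,820.02
Payment period 3: $4,820.02 +$67.48 interest = $4,887.50; pay $814.58 → $4,072.92
Payment period 4: $4,072.92 +$57.02 interest = $4,129.94; pay $825.99 → $3,303.95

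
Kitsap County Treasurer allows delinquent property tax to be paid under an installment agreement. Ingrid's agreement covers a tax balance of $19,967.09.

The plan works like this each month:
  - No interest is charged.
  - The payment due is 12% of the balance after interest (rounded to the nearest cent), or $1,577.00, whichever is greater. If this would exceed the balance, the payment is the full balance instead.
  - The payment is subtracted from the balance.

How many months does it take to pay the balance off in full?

Month 1: $19,967.09 − $2,396.05 → $17,571.04
Month 2: $17,571.04 − $2,108.52 → $15,462.52
Month 3: $15,462.52 − $1,855.50 → $13,607.02
Month 4: $13,607.02 − $1,632.84 → $11,974.18
Month 5: $11,974.18 − $1,577.00 → $10,397.18
Month 6: $10,397.18 − $1,577.00 → $8,820.18
Month 7: $8,820.18 − $1,577.00 → $7,243.18
Month 8: $7,243.18 − $1,577.00 → $5,666.18
Month 9: $5,666.18 − $1,577.00 → $4,089.18
Month 10: $4,089.18 − $1,577.00 → $2,512.18
Month 11: $2,512.18 − $1,577.00 → $935.18
Month 12: $935.18 − $935.18 → $0.00
Balance reaches $0.00 in month 12.

12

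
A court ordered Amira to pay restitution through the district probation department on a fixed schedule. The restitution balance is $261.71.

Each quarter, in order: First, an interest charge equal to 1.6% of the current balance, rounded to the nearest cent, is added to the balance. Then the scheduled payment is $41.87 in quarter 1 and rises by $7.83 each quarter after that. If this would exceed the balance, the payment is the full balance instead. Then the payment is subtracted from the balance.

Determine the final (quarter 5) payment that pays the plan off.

$60.80

Quarter 1: opening $261.71; interest $4.19 → $265.90; payment $41.87; balance $224.03
Quarter 2: opening $224.03; interest $3.58 → $227.61; payment $49.70; balance $177.91
Quarter 3: opening $177.91; interest $2.85 → $180.76; payment $57.53; balance $123.23
Quarter 4: opening $123.23; interest $1.97 → $125.20; payment $65.36; balance $59.84
Quarter 5: opening $59.84; interest $0.96 → $60.80; payment $60.80; balance $0.00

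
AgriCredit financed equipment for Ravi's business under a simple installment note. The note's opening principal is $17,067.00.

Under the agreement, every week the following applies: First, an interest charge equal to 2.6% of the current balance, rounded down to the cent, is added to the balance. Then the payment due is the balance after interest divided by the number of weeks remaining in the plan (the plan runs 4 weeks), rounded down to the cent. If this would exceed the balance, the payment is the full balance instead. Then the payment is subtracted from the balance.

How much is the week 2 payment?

Week 1: opening $17,067.00; interest $443.74 → $17,510.74; payment $4,377.68; balance $13,133.06
Week 2: opening $13,133.06; interest $341.45 → $13,474.51; payment $4,491.50; balance $8,983.01

$4,491.50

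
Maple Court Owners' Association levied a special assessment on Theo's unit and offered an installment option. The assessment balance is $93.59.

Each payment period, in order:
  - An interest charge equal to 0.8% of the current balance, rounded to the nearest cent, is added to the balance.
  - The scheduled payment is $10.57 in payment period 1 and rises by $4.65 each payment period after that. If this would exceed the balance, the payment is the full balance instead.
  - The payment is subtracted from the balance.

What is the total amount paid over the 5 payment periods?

# | Opening | Interest | Payment | End bal
1 | $93.59 | $0.75 | $10.57 | $83.77
2 | $83.77 | $0.67 | $15.22 | $69.22
3 | $69.22 | $0.55 | $19.87 | $49.90
4 | $49.90 | $0.40 | $24.52 | $25.78
5 | $25.78 | $0.21 | $25.99 | $0.00
Total paid: $96.17

$96.17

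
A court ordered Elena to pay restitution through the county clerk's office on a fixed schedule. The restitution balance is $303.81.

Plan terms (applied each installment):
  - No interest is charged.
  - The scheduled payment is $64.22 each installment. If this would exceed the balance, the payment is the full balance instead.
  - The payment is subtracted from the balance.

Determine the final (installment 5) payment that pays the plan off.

Installment 1: opening $303.81; payment $64.22; balance $239.59
Installment 2: opening $239.59; payment $64.22; balance $175.37
Installment 3: opening $175.37; payment $64.22; balance $111.15
Installment 4: opening $111.15; payment $64.22; balance $46.93
Installment 5: opening $46.93; payment $46.93; balance $0.00

$46.93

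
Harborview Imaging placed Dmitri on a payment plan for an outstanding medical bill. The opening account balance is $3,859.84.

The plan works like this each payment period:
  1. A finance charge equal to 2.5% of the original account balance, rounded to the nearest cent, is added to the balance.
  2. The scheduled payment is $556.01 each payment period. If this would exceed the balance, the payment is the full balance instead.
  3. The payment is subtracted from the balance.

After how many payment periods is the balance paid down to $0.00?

9

# | Opening | Interest | Payment | End bal
1 | $3,859.84 | $96.50 | $556.01 | $3,400.33
2 | $3,400.33 | $96.50 | $556.01 | $2,940.82
3 | $2,940.82 | $96.50 | $556.01 | $2,481.31
4 | $2,481.31 | $96.50 | $556.01 | $2,021.80
5 | $2,021.80 | $96.50 | $556.01 | $1,562.29
6 | $1,562.29 | $96.50 | $556.01 | $1,102.78
7 | $1,102.78 | $96.50 | $556.01 | $643.27
8 | $643.27 | $96.50 | $556.01 | $183.76
9 | $183.76 | $96.50 | $280.26 | $0.00
Balance reaches $0.00 in payment period 9.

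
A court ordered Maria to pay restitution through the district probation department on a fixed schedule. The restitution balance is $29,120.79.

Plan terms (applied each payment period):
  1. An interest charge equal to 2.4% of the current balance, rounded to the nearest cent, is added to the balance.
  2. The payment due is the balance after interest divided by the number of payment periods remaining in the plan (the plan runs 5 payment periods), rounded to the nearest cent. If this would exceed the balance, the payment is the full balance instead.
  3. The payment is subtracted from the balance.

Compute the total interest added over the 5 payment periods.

$2,165.01

Payment period 1: $29,120.79 +$698.90 interest = $29,819.69; pay $5,963.94 → $23,855.75
Payment period 2: $23,855.75 +$572.54 interest = $24,428.29; pay $6,107.07 → $18,321.22
Payment period 3: $18,321.22 +$439.71 interest = $18,760.93; pay $6,253.64 → $12,507.29
Payment period 4: $12,507.29 +$300.17 interest = $12,807.46; pay $6,403.73 → $6,403.73
Payment period 5: $6,403.73 +$153.69 interest = $6,557.42; pay $6,557.42 → $0.00
Total interest: $698.90 + $572.54 + $439.71 + $300.17 + $153.69 = $2,165.01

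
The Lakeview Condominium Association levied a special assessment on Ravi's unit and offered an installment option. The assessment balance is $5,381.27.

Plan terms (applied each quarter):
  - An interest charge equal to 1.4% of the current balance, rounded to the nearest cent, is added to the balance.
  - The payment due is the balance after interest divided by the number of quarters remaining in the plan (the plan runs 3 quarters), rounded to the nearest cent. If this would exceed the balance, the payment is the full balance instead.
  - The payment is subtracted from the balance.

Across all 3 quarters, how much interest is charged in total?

Quarter 1: opening $5,381.27; interest $75.34 → $5,456.61; payment $1,818.87; balance $3,637.74
Quarter 2: opening $3,637.74; interest $50.93 → $3,688.67; payment $1,844.34; balance $1,844.33
Quarter 3: opening $1,844.33; interest $25.82 → $1,870.15; payment $1,870.15; balance $0.00
Total interest: $75.34 + $50.93 + $25.82 = $152.09

$152.09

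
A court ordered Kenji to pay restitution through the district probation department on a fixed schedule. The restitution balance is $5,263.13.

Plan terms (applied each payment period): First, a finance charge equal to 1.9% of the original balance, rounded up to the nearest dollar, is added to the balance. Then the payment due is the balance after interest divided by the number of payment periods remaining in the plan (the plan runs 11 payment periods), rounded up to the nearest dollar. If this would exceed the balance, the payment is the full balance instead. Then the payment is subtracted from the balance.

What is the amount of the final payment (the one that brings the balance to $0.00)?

$779.13

# | Opening | Interest | Payment | End bal
1 | $5,263.13 | $100.00 | $488.00 | $4,875.13
2 | $4,875.13 | $100.00 | $498.00 | $4,477.13
3 | $4,477.13 | $100.00 | $509.00 | $4,068.13
4 | $4,068.13 | $100.00 | $522.00 | $3,646.13
5 | $3,646.13 | $100.00 | $536.00 | $3,210.13
6 | $3,210.13 | $100.00 | $552.00 | $2,758.13
7 | $2,758.13 | $100.00 | $572.00 | $2,286.13
8 | $2,286.13 | $100.00 | $597.00 | $1,789.13
9 | $1,789.13 | $100.00 | $630.00 | $1,259.13
10 | $1,259.13 | $100.00 | $680.00 | $679.13
11 | $679.13 | $100.00 | $779.13 | $0.00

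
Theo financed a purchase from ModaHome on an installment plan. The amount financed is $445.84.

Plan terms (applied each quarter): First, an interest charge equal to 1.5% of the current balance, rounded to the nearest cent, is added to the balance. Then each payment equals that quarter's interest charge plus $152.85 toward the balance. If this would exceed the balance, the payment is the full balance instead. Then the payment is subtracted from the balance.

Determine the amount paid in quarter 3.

$142.24

Quarter 1: $445.84 +$6.69 interest = $452.53; pay $159.54 → $292.99
Quarter 2: $292.99 +$4.39 interest = $297.38; pay $157.24 → $140.14
Quarter 3: $140.14 +$2.10 interest = $142.24; pay $142.24 → $0.00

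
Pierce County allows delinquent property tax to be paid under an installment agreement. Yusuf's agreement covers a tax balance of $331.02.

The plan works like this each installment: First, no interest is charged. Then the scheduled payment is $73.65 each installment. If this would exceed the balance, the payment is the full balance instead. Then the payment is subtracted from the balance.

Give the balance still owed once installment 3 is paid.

# | Opening | Payment | End bal
1 | $331.02 | $73.65 | $257.37
2 | $257.37 | $73.65 | $183.72
3 | $183.72 | $73.65 | $110.07

$110.07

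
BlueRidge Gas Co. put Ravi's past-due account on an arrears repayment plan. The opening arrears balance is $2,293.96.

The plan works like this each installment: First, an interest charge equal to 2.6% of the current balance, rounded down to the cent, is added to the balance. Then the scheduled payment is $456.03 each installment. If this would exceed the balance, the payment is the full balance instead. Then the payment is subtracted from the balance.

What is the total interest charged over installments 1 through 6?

$197.78

Installment 1: opening $2,293.96; interest $59.64 → $2,353.60; payment $456.03; balance $1,897.57
Installment 2: opening $1,897.57; interest $49.33 → $1,946.90; payment $456.03; balance $1,490.87
Installment 3: opening $1,490.87; interest $38.76 → $1,529.63; payment $456.03; balance $1,073.60
Installment 4: opening $1,073.60; interest $27.91 → $1,101.51; payment $456.03; balance $645.48
Installment 5: opening $645.48; interest $16.78 → $662.26; payment $456.03; balance $206.23
Installment 6: opening $206.23; interest $5.36 → $211.59; payment $211.59; balance $0.00
Total interest: $59.64 + $49.33 + $38.76 + $27.91 + $16.78 + $5.36 = $197.78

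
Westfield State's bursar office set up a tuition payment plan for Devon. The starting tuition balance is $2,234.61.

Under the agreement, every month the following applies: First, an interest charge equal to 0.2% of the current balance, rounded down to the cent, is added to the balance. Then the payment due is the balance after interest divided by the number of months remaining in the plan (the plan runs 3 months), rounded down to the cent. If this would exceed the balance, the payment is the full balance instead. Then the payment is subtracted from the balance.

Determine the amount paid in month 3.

$749.34

Month 1: $2,234.61 +$4.46 interest = $2,239.07; pay $746.35 → $1,492.72
Month 2: $1,492.72 +$2.98 interest = $1,495.70; pay $747.85 → $747.85
Month 3: $747.85 +$1.49 interest = $749.34; pay $749.34 → $0.00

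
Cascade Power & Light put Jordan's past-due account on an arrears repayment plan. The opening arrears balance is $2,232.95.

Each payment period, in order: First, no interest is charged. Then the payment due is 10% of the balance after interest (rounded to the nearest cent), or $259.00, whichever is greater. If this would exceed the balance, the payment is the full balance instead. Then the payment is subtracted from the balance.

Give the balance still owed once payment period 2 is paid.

Payment period 1: $2,232.95 − $259.00 → $1,973.95
Payment period 2: $1,973.95 − $259.00 → $1,714.95

$1,714.95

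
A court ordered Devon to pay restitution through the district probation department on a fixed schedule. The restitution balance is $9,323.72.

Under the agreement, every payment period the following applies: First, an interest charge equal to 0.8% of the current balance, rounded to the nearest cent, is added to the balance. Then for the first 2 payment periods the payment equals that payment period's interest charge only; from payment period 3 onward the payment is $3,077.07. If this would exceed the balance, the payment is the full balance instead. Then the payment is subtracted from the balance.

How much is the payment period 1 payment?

Payment period 1: $9,323.72 +$74.59 interest = $9,398.31; pay $74.59 → $9,323.72

$74.59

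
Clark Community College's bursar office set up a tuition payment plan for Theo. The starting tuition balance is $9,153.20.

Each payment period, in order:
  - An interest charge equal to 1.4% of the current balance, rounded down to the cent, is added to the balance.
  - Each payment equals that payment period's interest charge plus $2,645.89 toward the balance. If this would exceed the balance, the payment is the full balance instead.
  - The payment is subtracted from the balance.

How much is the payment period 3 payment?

$2,699.94

# | Opening | Interest | Payment | End bal
1 | $9,153.20 | $128.14 | $2,774.03 | $6,507.31
2 | $6,507.31 | $91.10 | $2,736.99 | $3,861.42
3 | $3,861.42 | $54.05 | $2,699.94 | $1,215.53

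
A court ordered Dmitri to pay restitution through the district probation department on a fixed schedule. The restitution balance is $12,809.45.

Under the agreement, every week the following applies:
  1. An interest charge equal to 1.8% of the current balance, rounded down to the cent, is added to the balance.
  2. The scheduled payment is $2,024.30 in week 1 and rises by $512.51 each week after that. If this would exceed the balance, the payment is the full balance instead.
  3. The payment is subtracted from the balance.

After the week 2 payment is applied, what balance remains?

$8,677.19

Week 1: opening $12,809.45; interest $230.57 → $13,040.02; payment $2,024.30; balance $11,015.72
Week 2: opening $11,015.72; interest $198.28 → $11,214.00; payment $2,536.81; balance $8,677.19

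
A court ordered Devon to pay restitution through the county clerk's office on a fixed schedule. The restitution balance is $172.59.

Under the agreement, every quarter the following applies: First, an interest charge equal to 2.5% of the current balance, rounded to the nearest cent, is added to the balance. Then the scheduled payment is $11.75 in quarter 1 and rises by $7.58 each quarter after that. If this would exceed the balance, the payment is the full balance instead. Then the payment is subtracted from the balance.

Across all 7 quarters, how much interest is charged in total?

$19.33

Quarter 1: $172.59 +$4.31 interest = $176.90; pay $11.75 → $165.15
Quarter 2: $165.15 +$4.13 interest = $169.28; pay $19.33 → $149.95
Quarter 3: $149.95 +$3.75 interest = $153.70; pay $26.91 → $126.79
Quarter 4: $126.79 +$3.17 interest = $129.96; pay $34.49 → $95.47
Quarter 5: $95.47 +$2.39 interest = $97.86; pay $42.07 → $55.79
Quarter 6: $55.79 +$1.39 interest = $57.18; pay $49.65 → $7.53
Quarter 7: $7.53 +$0.19 interest = $7.72; pay $7.72 → $0.00
Total interest: $4.31 + $4.13 + $3.75 + $3.17 + $2.39 + $1.39 + $0.19 = $19.33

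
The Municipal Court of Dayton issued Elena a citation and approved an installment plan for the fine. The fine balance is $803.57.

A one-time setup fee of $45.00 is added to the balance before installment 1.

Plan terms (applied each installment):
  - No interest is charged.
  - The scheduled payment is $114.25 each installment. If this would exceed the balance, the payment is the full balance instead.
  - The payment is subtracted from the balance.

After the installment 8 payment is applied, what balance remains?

Installment 1: opening $848.57; payment $114.25; balance $734.32
Installment 2: opening $734.32; payment $114.25; balance $620.07
Installment 3: opening $620.07; payment $114.25; balance $505.82
Installment 4: opening $505.82; payment $114.25; balance $391.57
Installment 5: opening $391.57; payment $114.25; balance $277.32
Installment 6: opening $277.32; payment $114.25; balance $163.07
Installment 7: opening $163.07; payment $114.25; balance $48.82
Installment 8: opening $48.82; payment $48.82; balance $0.00

$0.00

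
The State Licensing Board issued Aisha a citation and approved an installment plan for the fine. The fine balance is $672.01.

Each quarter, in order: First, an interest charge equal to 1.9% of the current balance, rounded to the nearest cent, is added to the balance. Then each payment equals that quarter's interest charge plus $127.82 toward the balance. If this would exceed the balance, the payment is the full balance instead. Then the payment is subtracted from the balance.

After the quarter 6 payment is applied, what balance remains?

$0.00

Quarter 1: opening $672.01; interest $12.77 → $684.78; payment $140.59; balance $544.19
Quarter 2: opening $544.19; interest $10.34 → $554.53; payment $138.16; balance $416.37
Quarter 3: opening $416.37; interest $7.91 → $424.28; payment $135.73; balance $288.55
Quarter 4: opening $288.55; interest $5.48 → $294.03; payment $133.30; balance $160.73
Quarter 5: opening $160.73; interest $3.05 → $163.78; payment $130.87; balance $32.91
Quarter 6: opening $32.91; interest $0.63 → $33.54; payment $33.54; balance $0.00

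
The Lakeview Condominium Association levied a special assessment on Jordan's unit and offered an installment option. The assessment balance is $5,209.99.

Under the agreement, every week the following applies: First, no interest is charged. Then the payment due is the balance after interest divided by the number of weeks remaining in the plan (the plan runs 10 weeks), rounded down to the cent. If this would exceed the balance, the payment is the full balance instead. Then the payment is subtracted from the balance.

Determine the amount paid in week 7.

Week 1: $5,209.99 − $520.99 → $4,689.00
Week 2: $4,689.00 − $521.00 → $4,168.00
Week 3: $4,168.00 − $521.00 → $3,647.00
Week 4: $3,647.00 − $521.00 → $3,126.00
Week 5: $3,126.00 − $521.00 → $2,605.00
Week 6: $2,605.00 − $521.00 → $2,084.00
Week 7: $2,084.00 − $521.00 → $1,563.00

$521.00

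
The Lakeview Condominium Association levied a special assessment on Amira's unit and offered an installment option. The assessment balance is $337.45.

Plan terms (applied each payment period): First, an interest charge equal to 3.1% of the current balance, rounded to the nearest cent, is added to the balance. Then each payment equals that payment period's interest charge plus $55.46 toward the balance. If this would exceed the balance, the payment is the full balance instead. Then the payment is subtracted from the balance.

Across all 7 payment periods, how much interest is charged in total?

$37.11

Payment period 1: opening $337.45; interest $10.46 → $347.91; payment $65.92; balance $281.99
Payment period 2: opening $281.99; interest $8.74 → $290.73; payment $64.20; balance $226.53
Payment period 3: opening $226.53; interest $7.02 → $233.55; payment $62.48; balance $171.07
Payment period 4: opening $171.07; interest $5.30 → $176.37; payment $60.76; balance $115.61
Payment period 5: opening $115.61; interest $3.58 → $119.19; payment $59.04; balance $60.15
Payment period 6: opening $60.15; interest $1.86 → $62.01; payment $57.32; balance $4.69
Payment period 7: opening $4.69; interest $0.15 → $4.84; payment $4.84; balance $0.00
Total interest: $10.46 + $8.74 + $7.02 + $5.30 + $3.58 + $1.86 + $0.15 = $37.11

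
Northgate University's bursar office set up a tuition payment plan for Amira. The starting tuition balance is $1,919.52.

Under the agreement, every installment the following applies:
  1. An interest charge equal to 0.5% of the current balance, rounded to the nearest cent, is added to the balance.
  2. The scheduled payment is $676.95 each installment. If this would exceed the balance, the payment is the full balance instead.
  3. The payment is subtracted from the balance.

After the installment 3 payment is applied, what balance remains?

# | Opening | Interest | Payment | End bal
1 | $1,919.52 | $9.60 | $676.95 | $1,252.17
2 | $1,252.17 | $6.26 | $676.95 | $581.48
3 | $581.48 | $2.91 | $584.39 | $0.00

$0.00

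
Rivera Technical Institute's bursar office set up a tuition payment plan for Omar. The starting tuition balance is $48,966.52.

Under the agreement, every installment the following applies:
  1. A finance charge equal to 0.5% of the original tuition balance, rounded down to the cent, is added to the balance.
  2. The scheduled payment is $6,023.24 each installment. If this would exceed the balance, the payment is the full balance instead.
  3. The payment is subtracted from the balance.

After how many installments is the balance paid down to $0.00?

Installment 1: opening $48,966.52; interest $244.83 → $49,211.35; payment $6,023.24; balance $43,188.11
Installment 2: opening $43,188.11; interest $244.83 → $43,432.94; payment $6,023.24; balance $37,409.70
Installment 3: opening $37,409.70; interest $244.83 → $37,654.53; payment $6,023.24; balance $31,631.29
Installment 4: opening $31,631.29; interest $244.83 → $31,876.12; payment $6,023.24; balance $25,852.88
Installment 5: opening $25,852.88; interest $244.83 → $26,097.71; payment $6,023.24; balance $20,074.47
Installment 6: opening $20,074.47; interest $244.83 → $20,319.30; payment $6,023.24; balance $14,296.06
Installment 7: opening $14,296.06; interest $244.83 → $14,540.89; payment $6,023.24; balance $8,517.65
Installment 8: opening $8,517.65; interest $244.83 → $8,762.48; payment $6,023.24; balance $2,739.24
Installment 9: opening $2,739.24; interest $244.83 → $2,984.07; payment $2,984.07; balance $0.00
Balance reaches $0.00 in installment 9.

9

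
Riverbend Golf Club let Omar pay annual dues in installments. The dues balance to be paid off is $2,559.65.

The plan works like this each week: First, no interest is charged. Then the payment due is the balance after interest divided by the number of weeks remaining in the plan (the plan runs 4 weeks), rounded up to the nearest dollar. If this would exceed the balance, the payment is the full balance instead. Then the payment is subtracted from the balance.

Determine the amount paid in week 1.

$640.00

# | Opening | Payment | End bal
1 | $2,559.65 | $640.00 | $1,919.65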